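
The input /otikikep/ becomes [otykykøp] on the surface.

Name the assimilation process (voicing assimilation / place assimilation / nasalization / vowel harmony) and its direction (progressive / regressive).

vowel harmony, progressive

/i/→[y] /i/→[y] /e/→[ø].
Vowels agree with the first vowel, so the harmony is progressive.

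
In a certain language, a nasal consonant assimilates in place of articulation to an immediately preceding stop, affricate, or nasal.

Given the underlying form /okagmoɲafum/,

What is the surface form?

/m/ after /g/ (velar) → [ŋ]

[okagŋoɲafum]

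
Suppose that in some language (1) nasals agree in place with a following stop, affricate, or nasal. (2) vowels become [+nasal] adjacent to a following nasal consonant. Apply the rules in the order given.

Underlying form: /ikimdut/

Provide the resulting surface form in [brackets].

[ikĩndut]

Rule 1: /m/ before /d/ (alveolar) → [n]
After rule 1: ikindut
Rule 2: /i/ before nasal /n/ → [ĩ]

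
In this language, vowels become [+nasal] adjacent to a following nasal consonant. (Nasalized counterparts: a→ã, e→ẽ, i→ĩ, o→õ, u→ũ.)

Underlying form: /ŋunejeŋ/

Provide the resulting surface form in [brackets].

/u/ before nasal /n/ → [ũ]
/e/ before nasal /ŋ/ → [ẽ]

[ŋũnejẽŋ]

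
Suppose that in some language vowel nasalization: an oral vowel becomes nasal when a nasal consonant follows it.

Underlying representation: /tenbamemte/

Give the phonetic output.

[tẽnbãmẽmte]

/e/ before nasal /n/ → [ẽ]
/a/ before nasal /m/ → [ã]
/e/ before nasal /m/ → [ẽ]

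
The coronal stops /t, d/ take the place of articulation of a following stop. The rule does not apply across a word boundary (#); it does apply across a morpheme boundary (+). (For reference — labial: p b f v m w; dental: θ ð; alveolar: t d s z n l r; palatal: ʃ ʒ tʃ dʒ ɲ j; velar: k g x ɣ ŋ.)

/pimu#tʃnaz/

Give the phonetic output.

[pimu#tʃnaz]

no segment meets the rule's conditions; no change.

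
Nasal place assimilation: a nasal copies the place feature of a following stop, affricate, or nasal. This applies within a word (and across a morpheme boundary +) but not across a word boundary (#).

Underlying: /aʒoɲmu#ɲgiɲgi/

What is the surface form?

/ɲ/ before /m/ (labial) → [m]
/ɲ/ before /g/ (velar) → [ŋ]
/ɲ/ before /g/ (velar) → [ŋ]

[aʒommu#ŋgiŋgi]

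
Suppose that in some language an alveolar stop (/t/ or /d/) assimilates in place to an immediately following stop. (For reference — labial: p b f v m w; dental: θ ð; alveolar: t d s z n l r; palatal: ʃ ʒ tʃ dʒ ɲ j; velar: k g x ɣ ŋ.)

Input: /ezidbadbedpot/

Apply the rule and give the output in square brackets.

[ezibbabbebpot]

/d/ before /b/ (labial) → [b]
/d/ before /b/ (labial) → [b]
/d/ before /p/ (labial) → [b]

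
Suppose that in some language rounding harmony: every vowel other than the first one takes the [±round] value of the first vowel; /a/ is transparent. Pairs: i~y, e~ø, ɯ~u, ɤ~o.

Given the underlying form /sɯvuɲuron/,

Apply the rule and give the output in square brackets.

[sɯvɯɲɯrɤn]

/u/ harmonizes with /ɯ/ ([-round]) → [ɯ]
/u/ harmonizes with /ɯ/ ([-round]) → [ɯ]
/o/ harmonizes with /ɯ/ ([-round]) → [ɤ]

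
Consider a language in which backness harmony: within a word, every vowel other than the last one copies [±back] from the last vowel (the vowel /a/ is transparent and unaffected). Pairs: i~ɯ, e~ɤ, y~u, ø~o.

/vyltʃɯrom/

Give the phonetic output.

[vultʃɯrom]

/y/ harmonizes with /o/ ([+back]) → [u]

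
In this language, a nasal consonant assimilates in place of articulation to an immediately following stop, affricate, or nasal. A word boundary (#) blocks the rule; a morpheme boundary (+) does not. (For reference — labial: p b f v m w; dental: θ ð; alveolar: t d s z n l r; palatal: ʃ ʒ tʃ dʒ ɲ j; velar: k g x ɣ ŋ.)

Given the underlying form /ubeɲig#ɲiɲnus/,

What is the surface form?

[ubeɲig#ɲinnus]

/ɲ/ before /n/ (alveolar) → [n]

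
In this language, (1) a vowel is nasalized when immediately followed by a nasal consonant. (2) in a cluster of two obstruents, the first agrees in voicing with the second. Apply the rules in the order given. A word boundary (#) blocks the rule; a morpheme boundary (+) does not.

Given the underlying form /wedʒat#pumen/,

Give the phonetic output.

Rule 1: /u/ before nasal /m/ → [ũ]
Rule 1: /e/ before nasal /n/ → [ẽ]
After rule 1: wedʒat#pũmẽn
Rule 2: no segment meets the rule's conditions; no change.

[wedʒat#pũmẽn]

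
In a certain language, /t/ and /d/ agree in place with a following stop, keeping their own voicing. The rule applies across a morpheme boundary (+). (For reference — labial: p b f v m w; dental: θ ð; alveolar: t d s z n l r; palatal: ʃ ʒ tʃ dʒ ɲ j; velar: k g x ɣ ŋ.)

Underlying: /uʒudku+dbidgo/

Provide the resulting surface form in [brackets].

/d/ before /k/ (velar) → [g]
/d/ before /b/ (labial) → [b]
/d/ before /g/ (velar) → [g]

[uʒugku+bbiggo]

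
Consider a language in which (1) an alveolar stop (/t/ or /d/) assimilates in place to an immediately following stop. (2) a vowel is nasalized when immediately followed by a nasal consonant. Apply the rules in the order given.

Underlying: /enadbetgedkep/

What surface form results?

Rule 1: /d/ before /b/ (labial) → [b]
Rule 1: /t/ before /g/ (velar) → [k]
Rule 1: /d/ before /k/ (velar) → [g]
After rule 1: enabbekgegkep
Rule 2: /e/ before nasal /n/ → [ẽ]

[ẽnabbekgegkep]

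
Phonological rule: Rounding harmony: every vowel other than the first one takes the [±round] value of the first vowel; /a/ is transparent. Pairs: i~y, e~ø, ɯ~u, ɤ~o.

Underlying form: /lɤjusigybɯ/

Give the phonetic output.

/u/ harmonizes with /ɤ/ ([-round]) → [ɯ]
/y/ harmonizes with /ɤ/ ([-round]) → [i]

[lɤjɯsigibɯ]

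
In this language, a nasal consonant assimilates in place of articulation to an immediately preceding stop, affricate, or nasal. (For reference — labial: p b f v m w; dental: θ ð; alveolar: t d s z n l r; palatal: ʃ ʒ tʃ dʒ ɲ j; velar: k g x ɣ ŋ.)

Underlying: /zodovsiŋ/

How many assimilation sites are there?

No segment meets the rule's conditions.

0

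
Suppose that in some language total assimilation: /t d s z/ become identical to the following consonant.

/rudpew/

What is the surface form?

[ruppew]

/d/ before /p/ → [p] (total assimilation)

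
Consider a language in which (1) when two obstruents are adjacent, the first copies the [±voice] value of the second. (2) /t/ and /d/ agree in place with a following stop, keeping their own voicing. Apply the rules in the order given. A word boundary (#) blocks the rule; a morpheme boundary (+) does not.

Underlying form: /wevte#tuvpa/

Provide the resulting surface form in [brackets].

Rule 1: /v/ before /t/ (voiceless) → [f]
Rule 1: /v/ before /p/ (voiceless) → [f]
After rule 1: wefte#tufpa
Rule 2: no segment meets the rule's conditions; no change.

[wefte#tufpa]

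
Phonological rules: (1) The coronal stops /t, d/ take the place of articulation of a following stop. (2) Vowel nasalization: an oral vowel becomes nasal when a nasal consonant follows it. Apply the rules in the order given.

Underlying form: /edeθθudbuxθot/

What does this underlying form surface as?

Rule 1: /d/ before /b/ (labial) → [b]
After rule 1: edeθθubbuxθot
Rule 2: no segment meets the rule's conditions; no change.

[edeθθubbuxθot]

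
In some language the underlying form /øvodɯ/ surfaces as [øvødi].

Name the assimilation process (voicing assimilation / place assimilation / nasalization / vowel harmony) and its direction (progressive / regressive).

/o/→[ø] /ɯ/→[i].
Vowels agree with the first vowel, so the harmony is progressive.

vowel harmony, progressive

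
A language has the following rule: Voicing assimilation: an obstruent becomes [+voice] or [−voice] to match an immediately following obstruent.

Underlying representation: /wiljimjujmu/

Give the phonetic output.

no segment meets the rule's conditions; no change.

[wiljimjujmu]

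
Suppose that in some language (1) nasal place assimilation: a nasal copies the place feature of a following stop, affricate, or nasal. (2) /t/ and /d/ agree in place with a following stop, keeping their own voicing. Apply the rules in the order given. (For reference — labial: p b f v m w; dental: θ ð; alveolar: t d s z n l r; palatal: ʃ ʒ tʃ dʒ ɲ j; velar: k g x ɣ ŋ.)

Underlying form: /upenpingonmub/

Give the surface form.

[upempiŋgommub]

Rule 1: /n/ before /p/ (labial) → [m]
Rule 1: /n/ before /g/ (velar) → [ŋ]
Rule 1: /n/ before /m/ (labial) → [m]
After rule 1: upempiŋgommub
Rule 2: no segment meets the rule's conditions; no change.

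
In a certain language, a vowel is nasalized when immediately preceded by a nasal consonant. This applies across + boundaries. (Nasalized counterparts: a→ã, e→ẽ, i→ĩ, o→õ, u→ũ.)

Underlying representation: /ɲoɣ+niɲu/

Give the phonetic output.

[ɲõɣ+nĩɲũ]

/o/ after nasal /ɲ/ → [õ]
/i/ after nasal /n/ → [ĩ]
/u/ after nasal /ɲ/ → [ũ]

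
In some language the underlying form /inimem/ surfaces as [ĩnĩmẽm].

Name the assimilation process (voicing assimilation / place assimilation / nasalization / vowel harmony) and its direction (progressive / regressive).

nasalization, regressive

/i/→[ĩ] /i/→[ĩ] /e/→[ẽ].
Each target copies a feature from the following segment, so the direction is regressive.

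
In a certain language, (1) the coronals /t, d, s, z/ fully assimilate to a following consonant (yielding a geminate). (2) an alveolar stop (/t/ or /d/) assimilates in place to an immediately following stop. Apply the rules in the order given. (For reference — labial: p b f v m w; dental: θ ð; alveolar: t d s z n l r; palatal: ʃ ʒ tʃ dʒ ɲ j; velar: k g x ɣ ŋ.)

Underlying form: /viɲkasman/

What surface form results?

[viɲkamman]

Rule 1: /s/ before /m/ → [m] (total assimilation)
After rule 1: viɲkamman
Rule 2: no segment meets the rule's conditions; no change.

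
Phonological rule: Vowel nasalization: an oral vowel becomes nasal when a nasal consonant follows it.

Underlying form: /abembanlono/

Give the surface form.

/e/ before nasal /m/ → [ẽ]
/a/ before nasal /n/ → [ã]
/o/ before nasal /n/ → [õ]

[abẽmbãnlõno]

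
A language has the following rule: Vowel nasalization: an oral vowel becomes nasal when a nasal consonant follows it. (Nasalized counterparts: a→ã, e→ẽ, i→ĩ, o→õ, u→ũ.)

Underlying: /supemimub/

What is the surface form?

[supẽmĩmub]

/e/ before nasal /m/ → [ẽ]
/i/ before nasal /m/ → [ĩ]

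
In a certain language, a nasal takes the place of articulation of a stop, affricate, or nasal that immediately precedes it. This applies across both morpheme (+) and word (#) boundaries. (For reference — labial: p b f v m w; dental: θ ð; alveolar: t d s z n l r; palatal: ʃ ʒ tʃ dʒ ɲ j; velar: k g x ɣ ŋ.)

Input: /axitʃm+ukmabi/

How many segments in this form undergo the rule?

/m/ after /tʃ/ (palatal) → [ɲ]
/m/ after /k/ (velar) → [ŋ]
2 segments change.

2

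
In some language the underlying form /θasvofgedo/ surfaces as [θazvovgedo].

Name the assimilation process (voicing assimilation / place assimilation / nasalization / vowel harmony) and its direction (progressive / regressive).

/s/→[z] /f/→[v].
Each target copies a feature from the following segment, so the direction is regressive.

voicing assimilation, regressive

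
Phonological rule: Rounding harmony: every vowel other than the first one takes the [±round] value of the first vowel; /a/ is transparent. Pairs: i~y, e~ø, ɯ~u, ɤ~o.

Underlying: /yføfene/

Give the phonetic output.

[yføfønø]

/e/ harmonizes with /y/ ([+round]) → [ø]
/e/ harmonizes with /y/ ([+round]) → [ø]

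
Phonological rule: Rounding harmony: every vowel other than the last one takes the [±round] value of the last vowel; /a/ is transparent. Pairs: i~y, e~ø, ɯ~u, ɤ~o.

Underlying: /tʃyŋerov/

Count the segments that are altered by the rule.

1

/e/ harmonizes with /o/ ([+round]) → [ø]
1 segment changes.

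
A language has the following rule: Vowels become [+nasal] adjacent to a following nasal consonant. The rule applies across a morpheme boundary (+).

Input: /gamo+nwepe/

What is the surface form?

[gãmõ+nwepe]

/a/ before nasal /m/ → [ã]
/o/ before nasal /n/ → [õ]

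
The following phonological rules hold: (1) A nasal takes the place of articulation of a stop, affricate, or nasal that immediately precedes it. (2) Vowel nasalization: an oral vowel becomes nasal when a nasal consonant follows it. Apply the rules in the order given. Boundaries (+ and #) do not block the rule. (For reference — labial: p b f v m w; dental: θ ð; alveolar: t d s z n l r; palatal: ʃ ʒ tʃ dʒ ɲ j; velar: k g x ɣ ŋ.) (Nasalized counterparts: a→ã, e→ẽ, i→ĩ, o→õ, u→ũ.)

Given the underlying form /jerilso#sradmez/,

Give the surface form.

[jerilso#sradnez]

Rule 1: /m/ after /d/ (alveolar) → [n]
After rule 1: jerilso#sradnez
Rule 2: no segment meets the rule's conditions; no change.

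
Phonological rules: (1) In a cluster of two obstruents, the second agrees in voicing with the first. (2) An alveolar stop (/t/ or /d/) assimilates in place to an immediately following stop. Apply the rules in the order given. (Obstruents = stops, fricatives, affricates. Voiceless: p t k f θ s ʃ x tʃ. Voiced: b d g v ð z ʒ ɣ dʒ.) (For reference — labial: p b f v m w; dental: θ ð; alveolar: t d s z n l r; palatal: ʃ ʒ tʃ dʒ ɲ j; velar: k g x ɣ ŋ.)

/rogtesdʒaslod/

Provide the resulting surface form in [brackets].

Rule 1: /t/ after /g/ (voiced) → [d]
Rule 1: /dʒ/ after /s/ (voiceless) → [tʃ]
After rule 1: rogdestʃaslod
Rule 2: no segment meets the rule's conditions; no change.

[rogdestʃaslod]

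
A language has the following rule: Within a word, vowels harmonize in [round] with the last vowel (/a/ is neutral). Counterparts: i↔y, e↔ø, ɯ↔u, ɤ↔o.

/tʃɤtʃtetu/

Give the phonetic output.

/ɤ/ harmonizes with /u/ ([+round]) → [o]
/e/ harmonizes with /u/ ([+round]) → [ø]

[tʃotʃtøtu]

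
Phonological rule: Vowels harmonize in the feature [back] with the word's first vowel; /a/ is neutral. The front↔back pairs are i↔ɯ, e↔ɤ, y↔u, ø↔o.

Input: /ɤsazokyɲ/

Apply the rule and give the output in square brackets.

/y/ harmonizes with /ɤ/ ([+back]) → [u]

[ɤsazokuɲ]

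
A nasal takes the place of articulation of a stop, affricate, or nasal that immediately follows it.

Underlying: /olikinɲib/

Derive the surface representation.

/n/ before /ɲ/ (palatal) → [ɲ]

[olikiɲɲib]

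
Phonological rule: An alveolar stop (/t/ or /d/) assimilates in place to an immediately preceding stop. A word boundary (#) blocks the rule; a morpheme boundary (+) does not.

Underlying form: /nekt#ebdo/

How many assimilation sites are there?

/t/ after /k/ (velar) → [k]
/d/ after /b/ (labial) → [b]
2 segments change.

2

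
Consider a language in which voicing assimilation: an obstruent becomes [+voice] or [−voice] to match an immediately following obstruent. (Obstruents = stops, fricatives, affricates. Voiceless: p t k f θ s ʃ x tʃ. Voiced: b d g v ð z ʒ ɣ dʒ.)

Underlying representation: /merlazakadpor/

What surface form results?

[merlazakatpor]

/d/ before /p/ (voiceless) → [t]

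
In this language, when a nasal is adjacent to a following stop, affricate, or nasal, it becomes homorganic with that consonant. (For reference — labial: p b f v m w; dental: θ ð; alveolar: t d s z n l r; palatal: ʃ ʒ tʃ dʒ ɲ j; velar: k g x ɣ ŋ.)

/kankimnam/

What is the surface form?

/n/ before /k/ (velar) → [ŋ]
/m/ before /n/ (alveolar) → [n]

[kaŋkinnam]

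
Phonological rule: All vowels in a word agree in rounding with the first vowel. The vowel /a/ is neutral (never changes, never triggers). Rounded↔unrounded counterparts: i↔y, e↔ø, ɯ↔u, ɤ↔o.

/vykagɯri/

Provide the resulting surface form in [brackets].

/ɯ/ harmonizes with /y/ ([+round]) → [u]
/i/ harmonizes with /y/ ([+round]) → [y]

[vykagury]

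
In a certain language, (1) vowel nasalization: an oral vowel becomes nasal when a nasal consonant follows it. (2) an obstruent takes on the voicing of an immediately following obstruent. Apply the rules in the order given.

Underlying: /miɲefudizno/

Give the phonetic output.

[mĩɲefudizno]

Rule 1: /i/ before nasal /ɲ/ → [ĩ]
After rule 1: mĩɲefudizno
Rule 2: no segment meets the rule's conditions; no change.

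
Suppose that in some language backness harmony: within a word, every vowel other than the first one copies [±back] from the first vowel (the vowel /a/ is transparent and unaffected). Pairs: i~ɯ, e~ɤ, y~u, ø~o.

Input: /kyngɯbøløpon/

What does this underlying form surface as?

/ɯ/ harmonizes with /y/ ([-back]) → [i]
/o/ harmonizes with /y/ ([-back]) → [ø]

[kyngibøløpøn]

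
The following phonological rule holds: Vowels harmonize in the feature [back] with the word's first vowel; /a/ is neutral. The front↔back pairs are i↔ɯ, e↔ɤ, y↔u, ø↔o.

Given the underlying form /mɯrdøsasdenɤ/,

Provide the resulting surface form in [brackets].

[mɯrdosasdɤnɤ]

/ø/ harmonizes with /ɯ/ ([+back]) → [o]
/e/ harmonizes with /ɯ/ ([+back]) → [ɤ]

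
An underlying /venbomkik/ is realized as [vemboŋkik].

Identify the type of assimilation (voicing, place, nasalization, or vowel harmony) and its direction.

place assimilation, regressive

/n/→[m] /m/→[ŋ].
Each target copies a feature from the following segment, so the direction is regressive.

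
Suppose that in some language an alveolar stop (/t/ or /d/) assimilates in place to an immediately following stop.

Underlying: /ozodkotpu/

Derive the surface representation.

/d/ before /k/ (velar) → [g]
/t/ before /p/ (labial) → [p]

[ozogkoppu]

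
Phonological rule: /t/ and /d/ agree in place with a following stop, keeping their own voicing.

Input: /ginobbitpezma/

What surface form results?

[ginobbippezma]

/t/ before /p/ (labial) → [p]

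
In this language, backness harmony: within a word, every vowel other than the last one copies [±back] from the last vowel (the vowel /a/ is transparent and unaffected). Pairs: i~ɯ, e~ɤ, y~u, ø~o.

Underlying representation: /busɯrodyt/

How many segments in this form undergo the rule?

3

/u/ harmonizes with /y/ ([-back]) → [y]
/ɯ/ harmonizes with /y/ ([-back]) → [i]
/o/ harmonizes with /y/ ([-back]) → [ø]
3 segments change.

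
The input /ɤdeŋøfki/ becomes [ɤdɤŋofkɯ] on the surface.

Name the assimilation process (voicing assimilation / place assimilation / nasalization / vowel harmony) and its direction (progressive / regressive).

/e/→[ɤ] /ø/→[o] /i/→[ɯ].
Vowels agree with the first vowel, so the harmony is progressive.

vowel harmony, progressive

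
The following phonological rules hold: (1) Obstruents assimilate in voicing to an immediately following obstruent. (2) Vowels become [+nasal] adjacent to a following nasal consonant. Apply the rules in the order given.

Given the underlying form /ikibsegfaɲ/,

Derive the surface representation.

[ikipsekfãɲ]

Rule 1: /b/ before /s/ (voiceless) → [p]
Rule 1: /g/ before /f/ (voiceless) → [k]
After rule 1: ikipsekfaɲ
Rule 2: /a/ before nasal /ɲ/ → [ã]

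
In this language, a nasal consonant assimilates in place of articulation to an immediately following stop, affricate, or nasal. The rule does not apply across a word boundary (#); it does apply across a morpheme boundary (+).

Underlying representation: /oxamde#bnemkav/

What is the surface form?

[oxande#bneŋkav]

/m/ before /d/ (alveolar) → [n]
/m/ before /k/ (velar) → [ŋ]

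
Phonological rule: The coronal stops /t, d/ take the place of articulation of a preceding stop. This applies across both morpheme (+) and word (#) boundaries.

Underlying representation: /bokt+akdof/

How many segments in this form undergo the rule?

2

/t/ after /k/ (velar) → [k]
/d/ after /k/ (velar) → [g]
2 segments change.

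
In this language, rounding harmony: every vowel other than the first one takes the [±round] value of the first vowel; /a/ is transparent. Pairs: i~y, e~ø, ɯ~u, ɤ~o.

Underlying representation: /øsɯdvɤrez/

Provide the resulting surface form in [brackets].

/ɯ/ harmonizes with /ø/ ([+round]) → [u]
/ɤ/ harmonizes with /ø/ ([+round]) → [o]
/e/ harmonizes with /ø/ ([+round]) → [ø]

[øsudvorøz]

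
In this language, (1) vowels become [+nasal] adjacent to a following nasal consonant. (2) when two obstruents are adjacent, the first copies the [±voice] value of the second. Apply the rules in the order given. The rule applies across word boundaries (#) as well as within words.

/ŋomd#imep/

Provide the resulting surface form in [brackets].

Rule 1: /o/ before nasal /m/ → [õ]
Rule 1: /i/ before nasal /m/ → [ĩ]
After rule 1: ŋõmd#ĩmep
Rule 2: no segment meets the rule's conditions; no change.

[ŋõmd#ĩmep]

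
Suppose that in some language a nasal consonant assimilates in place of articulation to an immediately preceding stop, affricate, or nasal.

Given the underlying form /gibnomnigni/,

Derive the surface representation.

[gibmommigŋi]

/n/ after /b/ (labial) → [m]
/n/ after /m/ (labial) → [m]
/n/ after /g/ (velar) → [ŋ]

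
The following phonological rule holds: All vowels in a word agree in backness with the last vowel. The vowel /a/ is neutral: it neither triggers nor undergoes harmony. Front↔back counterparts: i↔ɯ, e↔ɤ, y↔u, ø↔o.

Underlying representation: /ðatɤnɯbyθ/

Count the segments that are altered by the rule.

2

/ɤ/ harmonizes with /y/ ([-back]) → [e]
/ɯ/ harmonizes with /y/ ([-back]) → [i]
2 segments change.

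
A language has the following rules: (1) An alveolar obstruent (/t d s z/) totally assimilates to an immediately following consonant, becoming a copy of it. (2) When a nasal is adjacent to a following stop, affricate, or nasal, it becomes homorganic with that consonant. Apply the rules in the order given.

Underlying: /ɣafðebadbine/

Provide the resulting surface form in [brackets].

[ɣafðebabbine]

Rule 1: /d/ before /b/ → [b] (total assimilation)
After rule 1: ɣafðebabbine
Rule 2: no segment meets the rule's conditions; no change.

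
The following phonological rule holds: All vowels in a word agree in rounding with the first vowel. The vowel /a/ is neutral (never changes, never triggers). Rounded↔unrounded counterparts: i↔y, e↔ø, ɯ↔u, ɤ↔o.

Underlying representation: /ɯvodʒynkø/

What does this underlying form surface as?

[ɯvɤdʒinke]

/o/ harmonizes with /ɯ/ ([-round]) → [ɤ]
/y/ harmonizes with /ɯ/ ([-round]) → [i]
/ø/ harmonizes with /ɯ/ ([-round]) → [e]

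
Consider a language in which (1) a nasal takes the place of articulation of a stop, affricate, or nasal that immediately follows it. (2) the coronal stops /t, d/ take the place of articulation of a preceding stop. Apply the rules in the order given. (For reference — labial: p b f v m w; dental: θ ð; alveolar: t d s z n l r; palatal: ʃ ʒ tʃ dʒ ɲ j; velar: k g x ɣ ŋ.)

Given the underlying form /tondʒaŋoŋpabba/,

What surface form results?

Rule 1: /n/ before /dʒ/ (palatal) → [ɲ]
Rule 1: /ŋ/ before /p/ (labial) → [m]
After rule 1: toɲdʒaŋompabba
Rule 2: no segment meets the rule's conditions; no change.

[toɲdʒaŋompabba]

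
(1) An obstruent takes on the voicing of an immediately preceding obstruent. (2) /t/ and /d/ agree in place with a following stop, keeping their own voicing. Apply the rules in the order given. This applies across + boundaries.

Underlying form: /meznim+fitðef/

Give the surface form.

[meznim+fitθef]

Rule 1: /ð/ after /t/ (voiceless) → [θ]
After rule 1: meznim+fitθef
Rule 2: no segment meets the rule's conditions; no change.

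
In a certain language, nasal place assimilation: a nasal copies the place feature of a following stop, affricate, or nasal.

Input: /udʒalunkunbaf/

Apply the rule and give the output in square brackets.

[udʒaluŋkumbaf]

/n/ before /k/ (velar) → [ŋ]
/n/ before /b/ (labial) → [m]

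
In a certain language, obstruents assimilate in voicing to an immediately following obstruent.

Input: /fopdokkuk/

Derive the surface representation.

/p/ before /d/ (voiced) → [b]

[fobdokkuk]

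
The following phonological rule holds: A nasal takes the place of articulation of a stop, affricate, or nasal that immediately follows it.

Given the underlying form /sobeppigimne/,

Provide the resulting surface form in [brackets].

/m/ before /n/ (alveolar) → [n]

[sobeppiginne]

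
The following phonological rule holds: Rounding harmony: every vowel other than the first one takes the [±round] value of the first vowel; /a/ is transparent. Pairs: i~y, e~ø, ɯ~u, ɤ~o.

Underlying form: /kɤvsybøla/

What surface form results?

[kɤvsibela]

/y/ harmonizes with /ɤ/ ([-round]) → [i]
/ø/ harmonizes with /ɤ/ ([-round]) → [e]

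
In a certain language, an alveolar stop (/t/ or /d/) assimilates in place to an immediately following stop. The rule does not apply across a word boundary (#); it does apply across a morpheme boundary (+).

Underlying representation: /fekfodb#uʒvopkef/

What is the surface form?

/d/ before /b/ (labial) → [b]

[fekfobb#uʒvopkef]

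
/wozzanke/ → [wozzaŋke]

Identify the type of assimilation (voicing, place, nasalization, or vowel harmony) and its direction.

place assimilation, regressive

/n/→[ŋ].
Each target copies a feature from the following segment, so the direction is regressive.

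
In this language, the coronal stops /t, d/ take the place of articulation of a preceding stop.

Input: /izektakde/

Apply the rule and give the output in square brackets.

[izekkakge]

/t/ after /k/ (velar) → [k]
/d/ after /k/ (velar) → [g]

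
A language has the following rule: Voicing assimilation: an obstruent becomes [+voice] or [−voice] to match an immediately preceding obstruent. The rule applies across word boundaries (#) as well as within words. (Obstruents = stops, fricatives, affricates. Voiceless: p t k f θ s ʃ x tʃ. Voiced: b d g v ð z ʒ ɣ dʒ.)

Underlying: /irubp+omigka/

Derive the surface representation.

/p/ after /b/ (voiced) → [b]
/k/ after /g/ (voiced) → [g]

[irubb+omigga]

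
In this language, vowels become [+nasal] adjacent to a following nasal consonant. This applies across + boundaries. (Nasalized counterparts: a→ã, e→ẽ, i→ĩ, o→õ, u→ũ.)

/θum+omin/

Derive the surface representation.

/u/ before nasal /m/ → [ũ]
/o/ before nasal /m/ → [õ]
/i/ before nasal /n/ → [ĩ]

[θũm+õmĩn]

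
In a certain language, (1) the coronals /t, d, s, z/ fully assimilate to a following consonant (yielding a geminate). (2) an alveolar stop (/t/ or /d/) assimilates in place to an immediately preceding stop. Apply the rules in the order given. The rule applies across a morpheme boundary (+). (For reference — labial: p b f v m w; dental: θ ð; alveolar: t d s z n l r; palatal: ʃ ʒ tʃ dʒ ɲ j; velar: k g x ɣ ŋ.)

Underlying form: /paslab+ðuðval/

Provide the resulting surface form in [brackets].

Rule 1: /s/ before /l/ → [l] (total assimilation)
After rule 1: pallab+ðuðval
Rule 2: no segment meets the rule's conditions; no change.

[pallab+ðuðval]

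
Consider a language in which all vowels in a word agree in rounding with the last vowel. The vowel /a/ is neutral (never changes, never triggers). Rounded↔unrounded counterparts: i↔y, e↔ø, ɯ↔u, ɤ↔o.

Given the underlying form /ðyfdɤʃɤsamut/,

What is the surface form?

/ɤ/ harmonizes with /u/ ([+round]) → [o]
/ɤ/ harmonizes with /u/ ([+round]) → [o]

[ðyfdoʃosamut]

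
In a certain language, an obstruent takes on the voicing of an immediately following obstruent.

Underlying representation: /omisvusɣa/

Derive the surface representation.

[omizvuzɣa]

/s/ before /v/ (voiced) → [z]
/s/ before /ɣ/ (voiced) → [z]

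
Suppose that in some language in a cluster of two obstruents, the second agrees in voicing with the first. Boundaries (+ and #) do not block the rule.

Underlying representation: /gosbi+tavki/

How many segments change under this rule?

2

/b/ after /s/ (voiceless) → [p]
/k/ after /v/ (voiced) → [g]
2 segments change.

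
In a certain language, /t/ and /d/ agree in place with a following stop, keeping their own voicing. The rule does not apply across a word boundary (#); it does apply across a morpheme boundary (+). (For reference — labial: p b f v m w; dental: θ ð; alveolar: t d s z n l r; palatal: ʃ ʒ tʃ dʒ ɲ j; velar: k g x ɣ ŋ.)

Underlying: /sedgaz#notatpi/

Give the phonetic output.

[seggaz#notappi]

/d/ before /g/ (velar) → [g]
/t/ before /p/ (labial) → [p]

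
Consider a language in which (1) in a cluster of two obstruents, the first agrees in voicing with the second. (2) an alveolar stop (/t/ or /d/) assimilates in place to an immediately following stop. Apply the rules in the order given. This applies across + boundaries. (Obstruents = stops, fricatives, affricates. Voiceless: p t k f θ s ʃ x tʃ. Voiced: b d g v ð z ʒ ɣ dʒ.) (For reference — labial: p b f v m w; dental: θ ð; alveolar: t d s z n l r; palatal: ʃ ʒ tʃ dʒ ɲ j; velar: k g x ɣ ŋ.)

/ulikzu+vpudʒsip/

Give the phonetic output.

[uligzu+fputʃsip]

Rule 1: /k/ before /z/ (voiced) → [g]
Rule 1: /v/ before /p/ (voiceless) → [f]
Rule 1: /dʒ/ before /s/ (voiceless) → [tʃ]
After rule 1: uligzu+fputʃsip
Rule 2: no segment meets the rule's conditions; no change.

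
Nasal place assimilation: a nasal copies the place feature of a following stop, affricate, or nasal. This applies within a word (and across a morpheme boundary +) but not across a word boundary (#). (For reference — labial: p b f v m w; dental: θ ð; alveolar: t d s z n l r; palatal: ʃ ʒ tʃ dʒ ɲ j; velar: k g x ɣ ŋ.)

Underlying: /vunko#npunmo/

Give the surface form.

[vuŋko#mpummo]

/n/ before /k/ (velar) → [ŋ]
/n/ before /p/ (labial) → [m]
/n/ before /m/ (labial) → [m]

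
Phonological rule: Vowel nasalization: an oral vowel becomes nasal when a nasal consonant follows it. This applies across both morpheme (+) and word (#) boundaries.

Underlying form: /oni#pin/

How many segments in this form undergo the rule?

2

/o/ before nasal /n/ → [õ]
/i/ before nasal /n/ → [ĩ]
2 segments change.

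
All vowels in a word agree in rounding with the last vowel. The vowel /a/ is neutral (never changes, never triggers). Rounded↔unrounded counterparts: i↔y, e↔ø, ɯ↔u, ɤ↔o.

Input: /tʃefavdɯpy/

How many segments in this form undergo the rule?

2

/e/ harmonizes with /y/ ([+round]) → [ø]
/ɯ/ harmonizes with /y/ ([+round]) → [u]
2 segments change.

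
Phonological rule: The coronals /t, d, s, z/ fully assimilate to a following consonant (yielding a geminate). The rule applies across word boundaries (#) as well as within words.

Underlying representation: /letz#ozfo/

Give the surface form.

[lezz#offo]

/t/ before /z/ → [z] (total assimilation)
/z/ before /f/ → [f] (total assimilation)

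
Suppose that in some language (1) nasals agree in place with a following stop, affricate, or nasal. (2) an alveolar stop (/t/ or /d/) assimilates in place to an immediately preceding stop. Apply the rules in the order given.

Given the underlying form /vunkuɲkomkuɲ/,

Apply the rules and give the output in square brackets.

Rule 1: /n/ before /k/ (velar) → [ŋ]
Rule 1: /ɲ/ before /k/ (velar) → [ŋ]
Rule 1: /m/ before /k/ (velar) → [ŋ]
After rule 1: vuŋkuŋkoŋkuɲ
Rule 2: no segment meets the rule's conditions; no change.

[vuŋkuŋkoŋkuɲ]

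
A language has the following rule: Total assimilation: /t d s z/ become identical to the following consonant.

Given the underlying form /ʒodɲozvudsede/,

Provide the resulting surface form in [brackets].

[ʒoɲɲovvussede]

/d/ before /ɲ/ → [ɲ] (total assimilation)
/z/ before /v/ → [v] (total assimilation)
/d/ before /s/ → [s] (total assimilation)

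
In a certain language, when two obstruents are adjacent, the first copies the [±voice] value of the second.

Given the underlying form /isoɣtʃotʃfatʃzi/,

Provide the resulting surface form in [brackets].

/ɣ/ before /tʃ/ (voiceless) → [x]
/tʃ/ before /z/ (voiced) → [dʒ]

[isoxtʃotʃfadʒzi]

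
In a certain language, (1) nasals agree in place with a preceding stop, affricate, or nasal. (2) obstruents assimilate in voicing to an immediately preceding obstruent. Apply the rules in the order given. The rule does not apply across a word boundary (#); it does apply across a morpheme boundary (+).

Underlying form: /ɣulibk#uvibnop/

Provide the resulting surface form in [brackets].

Rule 1: /n/ after /b/ (labial) → [m]
After rule 1: ɣulibk#uvibmop
Rule 2: /k/ after /b/ (voiced) → [g]

[ɣulibg#uvibmop]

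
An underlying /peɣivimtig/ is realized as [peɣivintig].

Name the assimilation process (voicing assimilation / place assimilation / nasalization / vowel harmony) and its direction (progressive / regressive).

place assimilation, regressive

/m/→[n].
Each target copies a feature from the following segment, so the direction is regressive.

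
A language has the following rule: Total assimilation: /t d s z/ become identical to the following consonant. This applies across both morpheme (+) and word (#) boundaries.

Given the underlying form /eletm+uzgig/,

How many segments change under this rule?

/t/ before /m/ → [m] (total assimilation)
/z/ before /g/ → [g] (total assimilation)
2 segments change.

2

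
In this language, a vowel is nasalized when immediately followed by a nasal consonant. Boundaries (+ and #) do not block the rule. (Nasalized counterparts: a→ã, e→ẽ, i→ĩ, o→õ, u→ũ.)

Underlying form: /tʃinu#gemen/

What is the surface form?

[tʃĩnu#gẽmẽn]

/i/ before nasal /n/ → [ĩ]
/e/ before nasal /m/ → [ẽ]
/e/ before nasal /n/ → [ẽ]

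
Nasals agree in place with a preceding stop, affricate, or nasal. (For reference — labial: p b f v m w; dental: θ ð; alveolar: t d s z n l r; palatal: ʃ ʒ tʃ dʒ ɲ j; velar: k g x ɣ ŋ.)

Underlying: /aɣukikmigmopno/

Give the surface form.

/m/ after /k/ (velar) → [ŋ]
/m/ after /g/ (velar) → [ŋ]
/n/ after /p/ (labial) → [m]

[aɣukikŋigŋopmo]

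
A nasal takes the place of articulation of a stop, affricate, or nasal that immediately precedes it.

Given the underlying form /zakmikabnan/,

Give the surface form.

/m/ after /k/ (velar) → [ŋ]
/n/ after /b/ (labial) → [m]

[zakŋikabman]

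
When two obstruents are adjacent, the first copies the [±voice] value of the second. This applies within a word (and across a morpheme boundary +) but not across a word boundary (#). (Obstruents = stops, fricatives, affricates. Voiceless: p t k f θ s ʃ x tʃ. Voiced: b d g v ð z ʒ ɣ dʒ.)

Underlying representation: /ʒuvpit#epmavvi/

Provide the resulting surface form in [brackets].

[ʒufpit#epmavvi]

/v/ before /p/ (voiceless) → [f]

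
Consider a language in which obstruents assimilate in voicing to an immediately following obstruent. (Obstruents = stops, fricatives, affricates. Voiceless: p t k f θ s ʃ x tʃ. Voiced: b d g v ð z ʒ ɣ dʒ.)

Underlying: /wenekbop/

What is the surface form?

/k/ before /b/ (voiced) → [g]

[wenegbop]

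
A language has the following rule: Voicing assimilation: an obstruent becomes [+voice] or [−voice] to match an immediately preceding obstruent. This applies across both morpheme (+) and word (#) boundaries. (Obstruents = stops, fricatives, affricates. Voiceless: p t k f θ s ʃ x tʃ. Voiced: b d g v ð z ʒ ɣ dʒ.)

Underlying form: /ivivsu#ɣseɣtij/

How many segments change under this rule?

/s/ after /v/ (voiced) → [z]
/s/ after /ɣ/ (voiced) → [z]
/t/ after /ɣ/ (voiced) → [d]
3 segments change.

3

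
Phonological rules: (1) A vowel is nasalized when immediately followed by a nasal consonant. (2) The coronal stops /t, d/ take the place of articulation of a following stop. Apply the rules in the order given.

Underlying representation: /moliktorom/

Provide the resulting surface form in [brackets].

Rule 1: /o/ before nasal /m/ → [õ]
After rule 1: moliktorõm
Rule 2: no segment meets the rule's conditions; no change.

[moliktorõm]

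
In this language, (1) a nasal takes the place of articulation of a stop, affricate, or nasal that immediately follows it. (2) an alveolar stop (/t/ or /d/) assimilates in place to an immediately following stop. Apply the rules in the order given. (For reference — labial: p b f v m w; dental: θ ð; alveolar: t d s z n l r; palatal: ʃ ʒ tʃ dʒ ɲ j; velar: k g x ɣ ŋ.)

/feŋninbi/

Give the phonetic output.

Rule 1: /ŋ/ before /n/ (alveolar) → [n]
Rule 1: /n/ before /b/ (labial) → [m]
After rule 1: fennimbi
Rule 2: no segment meets the rule's conditions; no change.

[fennimbi]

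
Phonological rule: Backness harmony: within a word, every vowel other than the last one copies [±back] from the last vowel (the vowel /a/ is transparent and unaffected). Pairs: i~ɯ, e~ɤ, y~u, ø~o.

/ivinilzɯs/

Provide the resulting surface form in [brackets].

[ɯvɯnɯlzɯs]

/i/ harmonizes with /ɯ/ ([+back]) → [ɯ]
/i/ harmonizes with /ɯ/ ([+back]) → [ɯ]
/i/ harmonizes with /ɯ/ ([+back]) → [ɯ]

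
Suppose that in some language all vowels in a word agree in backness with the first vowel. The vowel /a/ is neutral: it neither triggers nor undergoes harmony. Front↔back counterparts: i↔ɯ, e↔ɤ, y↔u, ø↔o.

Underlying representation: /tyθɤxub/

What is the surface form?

[tyθexyb]

/ɤ/ harmonizes with /y/ ([-back]) → [e]
/u/ harmonizes with /y/ ([-back]) → [y]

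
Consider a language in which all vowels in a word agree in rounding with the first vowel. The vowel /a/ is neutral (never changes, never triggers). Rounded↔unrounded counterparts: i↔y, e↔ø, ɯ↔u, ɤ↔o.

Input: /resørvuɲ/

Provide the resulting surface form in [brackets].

/ø/ harmonizes with /e/ ([-round]) → [e]
/u/ harmonizes with /e/ ([-round]) → [ɯ]

[reservɯɲ]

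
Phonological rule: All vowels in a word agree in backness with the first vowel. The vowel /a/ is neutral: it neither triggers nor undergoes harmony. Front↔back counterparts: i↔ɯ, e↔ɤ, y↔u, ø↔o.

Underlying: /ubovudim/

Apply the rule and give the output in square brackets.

[ubovudɯm]

/i/ harmonizes with /u/ ([+back]) → [ɯ]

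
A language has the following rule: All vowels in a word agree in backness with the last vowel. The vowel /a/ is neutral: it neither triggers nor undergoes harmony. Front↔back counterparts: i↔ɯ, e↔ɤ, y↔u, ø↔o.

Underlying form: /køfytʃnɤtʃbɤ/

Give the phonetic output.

/ø/ harmonizes with /ɤ/ ([+back]) → [o]
/y/ harmonizes with /ɤ/ ([+back]) → [u]

[kofutʃnɤtʃbɤ]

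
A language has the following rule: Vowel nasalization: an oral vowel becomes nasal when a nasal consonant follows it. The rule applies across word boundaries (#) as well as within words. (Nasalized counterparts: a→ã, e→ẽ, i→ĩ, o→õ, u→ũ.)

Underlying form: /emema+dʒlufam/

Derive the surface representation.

/e/ before nasal /m/ → [ẽ]
/e/ before nasal /m/ → [ẽ]
/a/ before nasal /m/ → [ã]

[ẽmẽma+dʒlufãm]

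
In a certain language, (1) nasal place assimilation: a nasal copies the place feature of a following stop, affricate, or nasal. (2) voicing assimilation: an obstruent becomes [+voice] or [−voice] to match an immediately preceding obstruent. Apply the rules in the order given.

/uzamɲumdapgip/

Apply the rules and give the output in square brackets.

[uzaɲɲundapkip]

Rule 1: /m/ before /ɲ/ (palatal) → [ɲ]
Rule 1: /m/ before /d/ (alveolar) → [n]
After rule 1: uzaɲɲundapgip
Rule 2: /g/ after /p/ (voiceless) → [k]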